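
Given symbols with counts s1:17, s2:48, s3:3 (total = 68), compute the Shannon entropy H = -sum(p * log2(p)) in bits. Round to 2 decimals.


Computing entropy H = -sum(p_i * log2(p_i)):
  s1: p = 17/68 = 0.2500, -p*log2(p) = 0.5000
  s2: p = 48/68 = 0.7059, -p*log2(p) = 0.3547
  s3: p = 3/68 = 0.0441, -p*log2(p) = 0.1986
H = sum of terms = 1.0533
Rounded to 2 decimals: 1.05

1.05


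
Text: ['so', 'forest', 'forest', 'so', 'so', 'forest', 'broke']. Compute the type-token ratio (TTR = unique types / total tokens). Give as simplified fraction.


Tokens: 7
Unique types: ('broke', 'forest', 'so') = 3
TTR = 3/7
Already in lowest terms.

3/7


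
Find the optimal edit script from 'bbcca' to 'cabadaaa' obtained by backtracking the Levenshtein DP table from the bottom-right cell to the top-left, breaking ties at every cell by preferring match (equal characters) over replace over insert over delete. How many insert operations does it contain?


Edit distance = 6. Backtracking from cell (5, 8) with preference match > replace > insert > delete,
then listing the resulting alignment 'bbcca' -> 'cabadaaa' left to right:
  Step 1: insert 'c' [insertion #1]
  Step 2: insert 'a' [insertion #2]
  Step 3: keep 'b'
  Step 4: insert 'a' [insertion #3]
  Step 5: replace b->d
  Step 6: replace c->a
  Step 7: replace c->a
  Step 8: keep 'a'
Total insertions: 3

3


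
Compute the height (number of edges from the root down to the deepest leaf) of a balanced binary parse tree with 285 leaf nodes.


In a balanced binary tree with n leaves the deepest leaf is ceil(log2(n)) edges below the root.
log2(285) = 8.1548
ceil(8.1548) = 9
height (edges) = 9

9


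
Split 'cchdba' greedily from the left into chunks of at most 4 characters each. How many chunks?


'cchdba' has 6 characters.
Chunking with max size 4:
  Chunk 1: 'cchd' (positions 0-3)
  Chunk 2: 'ba' (positions 4-5)
Total chunks: ceil(6 / 4) = 2

2


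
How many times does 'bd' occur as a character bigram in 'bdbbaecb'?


Scanning 'bdbbaecb' for bigram 'bd':
  Position 0: 'bd' -> MATCH
  Position 1: 'db' -> no
  Position 2: 'bb' -> no
  Position 3: 'ba' -> no
  Position 4: 'ae' -> no
  Position 5: 'ec' -> no
  Position 6: 'cb' -> no
Total matches: 1

1


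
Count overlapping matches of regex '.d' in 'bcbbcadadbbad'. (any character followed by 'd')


Pattern: .d means any character followed by 'd'.
Scanning 'bcbbcadadbbad' position-by-position:
  Pos 0: window 'bc' -> no
  Pos 1: window 'cb' -> no
  Pos 2: window 'bb' -> no
  Pos 3: window 'bc' -> no
  Pos 4: window 'ca' -> no
  Pos 5: window 'ad' -> MATCH
  Pos 6: window 'da' -> no
  Pos 7: window 'ad' -> MATCH
  Pos 8: window 'db' -> no
  Pos 9: window 'bb' -> no
  Pos 10: window 'ba' -> no
  Pos 11: window 'ad' -> MATCH
  Pos 12: window 'd' -> no
Total matches: 3

3


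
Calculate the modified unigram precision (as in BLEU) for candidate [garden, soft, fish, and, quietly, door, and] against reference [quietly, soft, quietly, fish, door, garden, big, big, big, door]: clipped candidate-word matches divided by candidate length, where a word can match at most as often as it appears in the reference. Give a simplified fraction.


Reference word counts: {'big': 3, 'door': 2, 'fish': 1, 'garden': 1, 'quietly': 2, 'soft': 1}
Checking each candidate word (with clipping):
  'garden' -> in reference (ref count 1, used 1/1) -> match (matches: 1)
  'soft' -> in reference (ref count 1, used 1/1) -> match (matches: 2)
  'fish' -> in reference (ref count 1, used 1/1) -> match (matches: 3)
  'and' -> not in reference -> no match (matches: 3)
  'quietly' -> in reference (ref count 2, used 1/2) -> match (matches: 4)
  'door' -> in reference (ref count 2, used 1/2) -> match (matches: 5)
  'and' -> not in reference -> no match (matches: 5)
Clipped matches: 5, Candidate length: 7
Precision = 5/7

5/7


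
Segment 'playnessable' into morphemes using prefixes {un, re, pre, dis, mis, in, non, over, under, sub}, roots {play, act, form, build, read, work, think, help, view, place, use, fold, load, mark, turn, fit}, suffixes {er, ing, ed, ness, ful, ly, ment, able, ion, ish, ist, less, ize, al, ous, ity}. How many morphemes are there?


Segmenting 'playnessable' against the inventory:
  'play' -> root (morpheme 1)
  'ness' -> suffix (morpheme 2)
  'able' -> suffix (morpheme 3)
Total morphemes: 3

3


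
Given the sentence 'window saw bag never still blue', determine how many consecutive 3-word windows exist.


Word trigrams from [6] words:
  Trigram 1: (window saw bag)
  Trigram 2: (saw bag never)
  Trigram 3: (bag never still)
  Trigram 4: (never still blue)
Total word trigrams: 6 - 2 = 4

4


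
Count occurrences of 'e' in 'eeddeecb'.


Scanning 'eeddeecb' for 'e':
  Position 0: 'e' -> MATCH (count: 1)
  Position 1: 'e' -> MATCH (count: 2)
  Position 4: 'e' -> MATCH (count: 3)
  Position 5: 'e' -> MATCH (count: 4)
Total occurrences of 'e': 4

4


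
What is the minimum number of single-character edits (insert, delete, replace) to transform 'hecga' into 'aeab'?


Building DP table for s1='hecga' (len 5) and s2='aeab' (len 4):
       a  e  a  b
    0  1  2  3  4
  h 1  1  2  3  4
  e 2  2  1  2  3
  c 3  3  2  2  3
  g 4  4  3  3  3
  a 5  4  4  3  4
Edit distance = dp[5][4] = 4

4


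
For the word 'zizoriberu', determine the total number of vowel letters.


Scanning each character of 'zizoriberu':
  Position 1: 'z' -> consonant (running count: 0)
  Position 2: 'i' -> vowel (running count: 1)
  Position 3: 'z' -> consonant (running count: 1)
  Position 4: 'o' -> vowel (running count: 2)
  Position 5: 'r' -> consonant (running count: 2)
  Position 6: 'i' -> vowel (running count: 3)
  Position 7: 'b' -> consonant (running count: 3)
  Position 8: 'e' -> vowel (running count: 4)
  Position 9: 'r' -> consonant (running count: 4)
  Position 10: 'u' -> vowel (running count: 5)
Total vowels: 5

5


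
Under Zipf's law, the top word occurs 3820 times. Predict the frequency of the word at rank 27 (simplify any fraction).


Zipf's law: freq(rank) = f1 / rank
f1 = 3820, rank = 27
freq = 3820 / 27
GCD(3820, 27) = 1
Simplified: 3820/27

3820/27


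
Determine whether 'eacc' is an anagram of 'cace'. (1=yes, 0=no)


Sort characters of 'eacc': 'acce'
Sort characters of 'cace': 'acce'
Sorted forms match -> they ARE anagrams
Result: 1

1


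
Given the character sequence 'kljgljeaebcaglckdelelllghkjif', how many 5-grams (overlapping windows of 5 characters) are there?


String 'kljgljeaebcaglckdelelllghkjif' has length L = 29.
Number of overlapping n-grams = L - n + 1
Substituting: 29 - 5 + 1 = 25

25


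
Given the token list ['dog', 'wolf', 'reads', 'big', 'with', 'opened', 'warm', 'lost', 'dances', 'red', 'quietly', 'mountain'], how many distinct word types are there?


Listing all tokens and tracking unique types:
  Token 1: 'dog' -> NEW (unique so far: 1)
  Token 2: 'wolf' -> NEW (unique so far: 2)
  Token 3: 'reads' -> NEW (unique so far: 3)
  Token 4: 'big' -> NEW (unique so far: 4)
  Token 5: 'with' -> NEW (unique so far: 5)
  Token 6: 'opened' -> NEW (unique so far: 6)
  Token 7: 'warm' -> NEW (unique so far: 7)
  Token 8: 'lost' -> NEW (unique so far: 8)
  Token 9: 'dances' -> NEW (unique so far: 9)
  Token 10: 'red' -> NEW (unique so far: 10)
  Token 11: 'quietly' -> NEW (unique so far: 11)
  Token 12: 'mountain' -> NEW (unique so far: 12)
Unique types: ('big', 'dances', 'dog', 'lost', 'mountain', 'opened', 'quietly', 'reads', 'red', 'warm', 'with', 'wolf')
Vocabulary size: 12

12


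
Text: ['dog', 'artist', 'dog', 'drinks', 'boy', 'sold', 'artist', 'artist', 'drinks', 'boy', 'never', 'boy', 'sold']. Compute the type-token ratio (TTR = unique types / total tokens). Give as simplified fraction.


Tokens: 13
Unique types: ('artist', 'boy', 'dog', 'drinks', 'never', 'sold') = 6
TTR = 6/13
Already in lowest terms.

6/13


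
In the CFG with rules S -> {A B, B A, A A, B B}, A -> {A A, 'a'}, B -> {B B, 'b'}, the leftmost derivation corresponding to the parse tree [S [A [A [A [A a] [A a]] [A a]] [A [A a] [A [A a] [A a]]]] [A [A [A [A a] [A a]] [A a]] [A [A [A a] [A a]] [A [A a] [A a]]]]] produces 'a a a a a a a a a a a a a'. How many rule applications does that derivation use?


Every bracketed nonterminal node [X ...] in the tree is produced by exactly one rule application.
Reading the tree off as a leftmost derivation:
  Step 1: S  =>  A A   (applied S -> A A)
  Step 2: A A  =>  A A A   (applied A -> A A)
  Step 3: A A A  =>  A A A A   (applied A -> A A)
  Step 4: A A A A  =>  A A A A A   (applied A -> A A)
  Step 5: A A A A A  =>  a A A A A   (applied A -> a)
  Step 6: a A A A A  =>  a a A A A   (applied A -> a)
  Step 7: a a A A A  =>  a a a A A   (applied A -> a)
  Step 8: a a a A A  =>  a a a A A A   (applied A -> A A)
  Step 9: a a a A A A  =>  a a a a A A   (applied A -> a)
  Step 10: a a a a A A  =>  a a a a A A A   (applied A -> A A)
  Step 11: a a a a A A A  =>  a a a a a A A   (applied A -> a)
  Step 12: a a a a a A A  =>  a a a a a a A   (applied A -> a)
  Step 13: a a a a a a A  =>  a a a a a a A A   (applied A -> A A)
  Step 14: a a a a a a A A  =>  a a a a a a A A A   (applied A -> A A)
  Step 15: a a a a a a A A A  =>  a a a a a a A A A A   (applied A -> A A)
  Step 16: a a a a a a A A A A  =>  a a a a a a a A A A   (applied A -> a)
  Step 17: a a a a a a a A A A  =>  a a a a a a a a A A   (applied A -> a)
  Step 18: a a a a a a a a A A  =>  a a a a a a a a a A   (applied A -> a)
  Step 19: a a a a a a a a a A  =>  a a a a a a a a a A A   (applied A -> A A)
  Step 20: a a a a a a a a a A A  =>  a a a a a a a a a A A A   (applied A -> A A)
  Step 21: a a a a a a a a a A A A  =>  a a a a a a a a a a A A   (applied A -> a)
  Step 22: a a a a a a a a a a A A  =>  a a a a a a a a a a a A   (applied A -> a)
  Step 23: a a a a a a a a a a a A  =>  a a a a a a a a a a a A A   (applied A -> A A)
  Step 24: a a a a a a a a a a a A A  =>  a a a a a a a a a a a a A   (applied A -> a)
  Step 25: a a a a a a a a a a a a A  =>  a a a a a a a a a a a a a   (applied A -> a)
Final yield: a a a a a a a a a a a a a
Total rewrite steps: 25

25


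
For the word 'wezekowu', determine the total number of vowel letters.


Scanning each character of 'wezekowu':
  Position 1: 'w' -> consonant (running count: 0)
  Position 2: 'e' -> vowel (running count: 1)
  Position 3: 'z' -> consonant (running count: 1)
  Position 4: 'e' -> vowel (running count: 2)
  Position 5: 'k' -> consonant (running count: 2)
  Position 6: 'o' -> vowel (running count: 3)
  Position 7: 'w' -> consonant (running count: 3)
  Position 8: 'u' -> vowel (running count: 4)
Total vowels: 4

4


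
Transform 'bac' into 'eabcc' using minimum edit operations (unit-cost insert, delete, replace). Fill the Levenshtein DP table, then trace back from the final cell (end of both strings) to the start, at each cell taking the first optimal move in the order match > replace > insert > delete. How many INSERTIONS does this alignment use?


Edit distance = 3. Backtracking from cell (3, 5) with preference match > replace > insert > delete,
then listing the resulting alignment 'bac' -> 'eabcc' left to right:
  Step 1: insert 'e' [insertion #1]
  Step 2: insert 'a' [insertion #2]
  Step 3: keep 'b'
  Step 4: replace a->c
  Step 5: keep 'c'
Total insertions: 2

2


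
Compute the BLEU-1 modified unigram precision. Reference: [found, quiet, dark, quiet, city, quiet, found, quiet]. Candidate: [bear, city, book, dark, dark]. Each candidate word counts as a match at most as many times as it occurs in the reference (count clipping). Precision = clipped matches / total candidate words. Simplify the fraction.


Reference word counts: {'city': 1, 'dark': 1, 'found': 2, 'quiet': 4}
Checking each candidate word (with clipping):
  'bear' -> not in reference -> no match (matches: 0)
  'city' -> in reference (ref count 1, used 1/1) -> match (matches: 1)
  'book' -> not in reference -> no match (matches: 1)
  'dark' -> in reference (ref count 1, used 1/1) -> match (matches: 2)
  'dark' -> ref count 1 already used up (1/1) -> clipped, no match (matches: 2)
Clipped matches: 2, Candidate length: 5
Precision = 2/5

2/5


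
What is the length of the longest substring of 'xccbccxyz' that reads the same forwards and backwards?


Scanning 'xccbccxyz' for palindromic substrings.
Substring at positions 0-6: 'xccbccx'.
Check: reverse('xccbccx') = 'xccbccx' -> palindrome confirmed.
Neighbouring characters ('-' / 'y') break symmetry, so it cannot extend further.
No longer palindromic substring exists; longest length = 7

7


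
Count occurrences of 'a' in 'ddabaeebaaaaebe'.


Scanning 'ddabaeebaaaaebe' for 'a':
  Position 2: 'a' -> MATCH (count: 1)
  Position 4: 'a' -> MATCH (count: 2)
  Position 8: 'a' -> MATCH (count: 3)
  Position 9: 'a' -> MATCH (count: 4)
  Position 10: 'a' -> MATCH (count: 5)
  Position 11: 'a' -> MATCH (count: 6)
Total occurrences of 'a': 6

6


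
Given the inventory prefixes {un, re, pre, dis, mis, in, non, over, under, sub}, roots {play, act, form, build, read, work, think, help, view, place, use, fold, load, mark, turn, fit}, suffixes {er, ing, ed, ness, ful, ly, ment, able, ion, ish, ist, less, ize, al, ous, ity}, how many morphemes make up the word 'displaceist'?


Segmenting 'displaceist' against the inventory:
  'dis' -> prefix (morpheme 1)
  'place' -> root (morpheme 2)
  'ist' -> suffix (morpheme 3)
Total morphemes: 3

3


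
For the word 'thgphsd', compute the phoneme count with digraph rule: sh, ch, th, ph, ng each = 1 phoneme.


Parsing 'thgphsd' greedily, digraphs first:
  'th' -> digraph (1 consonant phoneme) (phonemes so far: 1)
  'g' -> consonant phoneme (phonemes so far: 2)
  'ph' -> digraph (1 consonant phoneme) (phonemes so far: 3)
  's' -> consonant phoneme (phonemes so far: 4)
  'd' -> consonant phoneme (phonemes so far: 5)
Total phonemes: 5

5


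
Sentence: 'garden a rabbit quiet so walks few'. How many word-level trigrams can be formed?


Word trigrams from [7] words:
  Trigram 1: (garden a rabbit)
  Trigram 2: (a rabbit quiet)
  Trigram 3: (rabbit quiet so)
  Trigram 4: (quiet so walks)
  Trigram 5: (so walks few)
Total word trigrams: 7 - 2 = 5

5


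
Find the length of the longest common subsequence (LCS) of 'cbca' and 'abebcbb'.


DP table for LCS of 'cbca' and 'abebcbb':
       a  b  e  b  c  b  b
    0  0  0  0  0  0  0  0
  c 0  0  0  0  0  1  1  1
  b 0  0  1  1  1  1  2  2
  c 0  0  1  1  1  2  2  2
  a 0  1  1  1  1  2  2  2
LCS: 'cb'
LCS length = 2

2


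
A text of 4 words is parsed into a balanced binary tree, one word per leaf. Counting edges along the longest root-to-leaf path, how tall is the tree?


In a balanced binary tree with n leaves the deepest leaf is ceil(log2(n)) edges below the root.
log2(4) = 2.0000
ceil(2.0000) = 2
height (edges) = 2

2


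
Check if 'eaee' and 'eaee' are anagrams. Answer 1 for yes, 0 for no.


Sort characters of 'eaee': 'aeee'
Sort characters of 'eaee': 'aeee'
Sorted forms match -> they ARE anagrams
Result: 1

1


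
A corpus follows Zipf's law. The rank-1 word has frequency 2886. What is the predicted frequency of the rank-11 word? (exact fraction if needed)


Zipf's law: freq(rank) = f1 / rank
f1 = 2886, rank = 11
freq = 2886 / 11
GCD(2886, 11) = 1
Simplified: 2886/11

2886/11


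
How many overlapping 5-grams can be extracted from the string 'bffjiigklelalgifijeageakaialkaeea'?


String 'bffjiigklelalgifijeageakaialkaeea' has length L = 33.
Number of overlapping n-grams = L - n + 1
Substituting: 33 - 5 + 1 = 29

29


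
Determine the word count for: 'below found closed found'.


Counting words by splitting on spaces:
  Word 1: 'below'
  Word 2: 'found'
  Word 3: 'closed'
  Word 4: 'found'
Total words: 4

4


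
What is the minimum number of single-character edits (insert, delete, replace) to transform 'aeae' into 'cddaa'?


Building DP table for s1='aeae' (len 4) and s2='cddaa' (len 5):
       c  d  d  a  a
    0  1  2  3  4  5
  a 1  1  2  3  3  4
  e 2  2  2  3  4  4
  a 3  3  3  3  3  4
  e 4  4  4  4  4  4
Edit distance = dp[4][5] = 4

4


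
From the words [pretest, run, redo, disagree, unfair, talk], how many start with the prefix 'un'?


Checking each word for prefix 'un':
  'pretest' -> no (count: 0)
  'run' -> no (count: 0)
  'redo' -> no (count: 0)
  'disagree' -> no (count: 0)
  'unfair' -> YES, starts with 'un' (count: 1)
  'talk' -> no (count: 1)
Total with prefix 'un': 1

1


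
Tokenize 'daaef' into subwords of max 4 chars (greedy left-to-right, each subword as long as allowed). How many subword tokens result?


'daaef' has 5 characters.
Chunking with max size 4:
  Chunk 1: 'daae' (positions 0-3)
  Chunk 2: 'f' (positions 4-4)
Total chunks: ceil(5 / 4) = 2

2


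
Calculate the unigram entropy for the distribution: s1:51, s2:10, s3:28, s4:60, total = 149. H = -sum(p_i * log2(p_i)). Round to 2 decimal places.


Computing entropy H = -sum(p_i * log2(p_i)):
  s1: p = 51/149 = 0.3423, -p*log2(p) = 0.5294
  s2: p = 10/149 = 0.0671, -p*log2(p) = 0.2616
  s3: p = 28/149 = 0.1879, -p*log2(p) = 0.4532
  s4: p = 60/149 = 0.4027, -p*log2(p) = 0.5284
H = sum of terms = 1.7726
Rounded to 2 decimals: 1.77

1.77


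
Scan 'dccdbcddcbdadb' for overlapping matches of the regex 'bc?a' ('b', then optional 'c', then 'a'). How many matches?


Pattern: bc?a means 'b', then optional 'c', then 'a'.
Scanning 'dccdbcddcbdadb' position-by-position:
  Pos 0: window 'dcc' -> no
  Pos 1: window 'ccd' -> no
  Pos 2: window 'cdb' -> no
  Pos 3: window 'dbc' -> no
  Pos 4: window 'bcd' -> no
  Pos 5: window 'cdd' -> no
  Pos 6: window 'ddc' -> no
  Pos 7: window 'dcb' -> no
  Pos 8: window 'cbd' -> no
  Pos 9: window 'bda' -> no
  Pos 10: window 'dad' -> no
  Pos 11: window 'adb' -> no
  Pos 12: window 'db' -> no
  Pos 13: window 'b' -> no
Total matches: 0

0


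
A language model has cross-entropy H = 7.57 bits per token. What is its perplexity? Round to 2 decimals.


Perplexity formula: PP = 2^H
H = 7.57
PP = 2^7.57
Decompose: 2^7.57 = 2^7 * 2^0.57
2^7 = 128, 2^0.57 ~ 1.4845236
PP ~ 128 * 1.4845236 = 190.0190208
Rounded to 2 decimals: 190.02

190.02


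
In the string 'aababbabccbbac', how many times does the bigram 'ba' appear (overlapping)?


Scanning 'aababbabccbbac' for bigram 'ba':
  Position 0: 'aa' -> no
  Position 1: 'ab' -> no
  Position 2: 'ba' -> MATCH
  Position 3: 'ab' -> no
  Position 4: 'bb' -> no
  Position 5: 'ba' -> MATCH
  Position 6: 'ab' -> no
  Position 7: 'bc' -> no
  Position 8: 'cc' -> no
  Position 9: 'cb' -> no
  Position 10: 'bb' -> no
  Position 11: 'ba' -> MATCH
  Position 12: 'ac' -> no
Total matches: 3

3


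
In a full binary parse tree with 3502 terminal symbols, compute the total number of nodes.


Leaf nodes (terminals): 3502
Internal nodes = n - 1 = 3502 - 1 = 3501
Total = leaves + internal = 3502 + 3501 = 7003

7003


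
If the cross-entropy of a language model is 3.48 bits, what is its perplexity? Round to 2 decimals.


Perplexity formula: PP = 2^H
H = 3.48
PP = 2^3.48
Decompose: 2^3.48 = 2^3 * 2^0.48
2^3 = 8, 2^0.48 ~ 1.3947437
PP ~ 8 * 1.3947437 = 11.1579496
Rounded to 2 decimals: 11.16

11.16


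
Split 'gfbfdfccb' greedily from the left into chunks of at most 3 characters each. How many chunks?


'gfbfdfccb' has 9 characters.
Chunking with max size 3:
  Chunk 1: 'gfb' (positions 0-2)
  Chunk 2: 'fdf' (positions 3-5)
  Chunk 3: 'ccb' (positions 6-8)
Total chunks: ceil(9 / 3) = 3

3


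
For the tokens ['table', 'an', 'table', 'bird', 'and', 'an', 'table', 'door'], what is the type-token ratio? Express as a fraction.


Tokens: 8
Unique types: ('an', 'and', 'bird', 'door', 'table') = 5
TTR = 5/8
Already in lowest terms.

5/8


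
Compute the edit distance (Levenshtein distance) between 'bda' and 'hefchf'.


Building DP table for s1='bda' (len 3) and s2='hefchf' (len 6):
       h  e  f  c  h  f
    0  1  2  3  4  5  6
  b 1  1  2  3  4  5  6
  d 2  2  2  3  4  5  6
  a 3  3  3  3  4  5  6
Edit distance = dp[3][6] = 6

6


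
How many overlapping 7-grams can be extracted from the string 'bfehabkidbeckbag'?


String 'bfehabkidbeckbag' has length L = 16.
Number of overlapping n-grams = L - n + 1
Substituting: 16 - 7 + 1 = 10

10


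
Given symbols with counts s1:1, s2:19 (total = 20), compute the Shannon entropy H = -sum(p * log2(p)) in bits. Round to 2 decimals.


Computing entropy H = -sum(p_i * log2(p_i)):
  s1: p = 1/20 = 0.0500, -p*log2(p) = 0.2161
  s2: p = 19/20 = 0.9500, -p*log2(p) = 0.0703
H = sum of terms = 0.2864
Rounded to 2 decimals: 0.29

0.29


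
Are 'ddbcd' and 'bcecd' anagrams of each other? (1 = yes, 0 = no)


Sort characters of 'ddbcd': 'bcddd'
Sort characters of 'bcecd': 'bccde'
Sorted forms differ -> they are NOT anagrams
Result: 0

0


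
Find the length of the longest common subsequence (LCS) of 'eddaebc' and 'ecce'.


DP table for LCS of 'eddaebc' and 'ecce':
       e  c  c  e
    0  0  0  0  0
  e 0  1  1  1  1
  d 0  1  1  1  1
  d 0  1  1  1  1
  a 0  1  1  1  1
  e 0  1  1  1  2
  b 0  1  1  1  2
  c 0  1  2  2  2
LCS: 'ee'
LCS length = 2

2


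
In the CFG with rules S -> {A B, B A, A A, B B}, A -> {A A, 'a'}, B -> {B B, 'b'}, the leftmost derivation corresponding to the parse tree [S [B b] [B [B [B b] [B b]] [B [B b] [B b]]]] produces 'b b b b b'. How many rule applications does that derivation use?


Every bracketed nonterminal node [X ...] in the tree is produced by exactly one rule application.
Reading the tree off as a leftmost derivation:
  Step 1: S  =>  B B   (applied S -> B B)
  Step 2: B B  =>  b B   (applied B -> b)
  Step 3: b B  =>  b B B   (applied B -> B B)
  Step 4: b B B  =>  b B B B   (applied B -> B B)
  Step 5: b B B B  =>  b b B B   (applied B -> b)
  Step 6: b b B B  =>  b b b B   (applied B -> b)
  Step 7: b b b B  =>  b b b B B   (applied B -> B B)
  Step 8: b b b B B  =>  b b b b B   (applied B -> b)
  Step 9: b b b b B  =>  b b b b b   (applied B -> b)
Final yield: b b b b b
Total rewrite steps: 9

9


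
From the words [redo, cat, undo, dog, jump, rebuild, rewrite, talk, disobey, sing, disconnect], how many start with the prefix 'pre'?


Checking each word for prefix 'pre':
  'redo' -> no (count: 0)
  'cat' -> no (count: 0)
  'undo' -> no (count: 0)
  'dog' -> no (count: 0)
  'jump' -> no (count: 0)
  'rebuild' -> no (count: 0)
  'rewrite' -> no (count: 0)
  'talk' -> no (count: 0)
  'disobey' -> no (count: 0)
  'sing' -> no (count: 0)
  'disconnect' -> no (count: 0)
Total with prefix 'pre': 0

0


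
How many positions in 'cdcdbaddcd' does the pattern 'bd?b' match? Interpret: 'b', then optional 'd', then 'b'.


Pattern: bd?b means 'b', then optional 'd', then 'b'.
Scanning 'cdcdbaddcd' position-by-position:
  Pos 0: window 'cdc' -> no
  Pos 1: window 'dcd' -> no
  Pos 2: window 'cdb' -> no
  Pos 3: window 'dba' -> no
  Pos 4: window 'bad' -> no
  Pos 5: window 'add' -> no
  Pos 6: window 'ddc' -> no
  Pos 7: window 'dcd' -> no
  Pos 8: window 'cd' -> no
  Pos 9: window 'd' -> no
Total matches: 0

0


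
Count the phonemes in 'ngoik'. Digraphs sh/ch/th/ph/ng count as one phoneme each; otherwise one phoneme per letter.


Parsing 'ngoik' greedily, digraphs first:
  'ng' -> digraph (1 consonant phoneme) (phonemes so far: 1)
  'o' -> vowel phoneme (phonemes so far: 2)
  'i' -> vowel phoneme (phonemes so far: 3)
  'k' -> consonant phoneme (phonemes so far: 4)
Total phonemes: 4

4


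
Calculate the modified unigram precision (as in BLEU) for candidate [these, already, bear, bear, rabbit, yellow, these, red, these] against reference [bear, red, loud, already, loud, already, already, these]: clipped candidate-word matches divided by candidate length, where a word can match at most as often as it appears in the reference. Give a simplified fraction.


Reference word counts: {'already': 3, 'bear': 1, 'loud': 2, 'red': 1, 'these': 1}
Checking each candidate word (with clipping):
  'these' -> in reference (ref count 1, used 1/1) -> match (matches: 1)
  'already' -> in reference (ref count 3, used 1/3) -> match (matches: 2)
  'bear' -> in reference (ref count 1, used 1/1) -> match (matches: 3)
  'bear' -> ref count 1 already used up (1/1) -> clipped, no match (matches: 3)
  'rabbit' -> not in reference -> no match (matches: 3)
  'yellow' -> not in reference -> no match (matches: 3)
  'these' -> ref count 1 already used up (1/1) -> clipped, no match (matches: 3)
  'red' -> in reference (ref count 1, used 1/1) -> match (matches: 4)
  'these' -> ref count 1 already used up (1/1) -> clipped, no match (matches: 4)
Clipped matches: 4, Candidate length: 9
Precision = 4/9

4/9


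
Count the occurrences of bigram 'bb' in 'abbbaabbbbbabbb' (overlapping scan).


Scanning 'abbbaabbbbbabbb' for bigram 'bb':
  Position 0: 'ab' -> no
  Position 1: 'bb' -> MATCH
  Position 2: 'bb' -> MATCH
  Position 3: 'ba' -> no
  Position 4: 'aa' -> no
  Position 5: 'ab' -> no
  Position 6: 'bb' -> MATCH
  Position 7: 'bb' -> MATCH
  Position 8: 'bb' -> MATCH
  Position 9: 'bb' -> MATCH
  Position 10: 'ba' -> no
  Position 11: 'ab' -> no
  Position 12: 'bb' -> MATCH
  Position 13: 'bb' -> MATCH
Total matches: 8

8


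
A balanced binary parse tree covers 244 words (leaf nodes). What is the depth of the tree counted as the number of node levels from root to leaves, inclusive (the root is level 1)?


In a balanced binary tree with n leaves the deepest leaf is ceil(log2(n)) edges below the root,
so counting node levels inclusive of root and leaves gives ceil(log2(n)) + 1 levels.
log2(244) = 7.9307
ceil(7.9307) = 8
levels = 8 + 1 = 9

9


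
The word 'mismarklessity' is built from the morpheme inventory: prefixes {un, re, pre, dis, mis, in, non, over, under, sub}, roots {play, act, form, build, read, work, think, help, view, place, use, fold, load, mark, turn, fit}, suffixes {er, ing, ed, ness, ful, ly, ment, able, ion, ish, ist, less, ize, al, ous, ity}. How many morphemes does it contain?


Segmenting 'mismarklessity' against the inventory:
  'mis' -> prefix (morpheme 1)
  'mark' -> root (morpheme 2)
  'less' -> suffix (morpheme 3)
  'ity' -> suffix (morpheme 4)
Total morphemes: 4

4


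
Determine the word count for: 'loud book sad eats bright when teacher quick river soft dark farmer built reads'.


Counting words by splitting on spaces:
  Word 1: 'loud'
  Word 2: 'book'
  Word 3: 'sad'
  Word 4: 'eats'
  Word 5: 'bright'
  Word 6: 'when'
  Word 7: 'teacher'
  Word 8: 'quick'
  Word 9: 'river'
  Word 10: 'soft'
  Word 11: 'dark'
  Word 12: 'farmer'
  Word 13: 'built'
  Word 14: 'reads'
Total words: 14

14


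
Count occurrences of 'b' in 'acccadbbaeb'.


Scanning 'acccadbbaeb' for 'b':
  Position 6: 'b' -> MATCH (count: 1)
  Position 7: 'b' -> MATCH (count: 2)
  Position 10: 'b' -> MATCH (count: 3)
Total occurrences of 'b': 3

3


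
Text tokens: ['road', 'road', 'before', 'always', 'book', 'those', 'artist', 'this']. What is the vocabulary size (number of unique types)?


Listing all tokens and tracking unique types:
  Token 1: 'road' -> NEW (unique so far: 1)
  Token 2: 'road' -> duplicate (unique so far: 1)
  Token 3: 'before' -> NEW (unique so far: 2)
  Token 4: 'always' -> NEW (unique so far: 3)
  Token 5: 'book' -> NEW (unique so far: 4)
  Token 6: 'those' -> NEW (unique so far: 5)
  Token 7: 'artist' -> NEW (unique so far: 6)
  Token 8: 'this' -> NEW (unique so far: 7)
Unique types: ('always', 'artist', 'before', 'book', 'road', 'this', 'those')
Vocabulary size: 7

7


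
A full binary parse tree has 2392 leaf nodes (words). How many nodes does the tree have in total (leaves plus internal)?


Leaf nodes (terminals): 2392
Internal nodes = n - 1 = 2392 - 1 = 2391
Total = leaves + internal = 2392 + 2391 = 4783

4783


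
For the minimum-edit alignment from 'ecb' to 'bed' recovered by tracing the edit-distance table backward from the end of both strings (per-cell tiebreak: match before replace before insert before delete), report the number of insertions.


Edit distance = 3. Backtracking from cell (3, 3) with preference match > replace > insert > delete,
then listing the resulting alignment 'ecb' -> 'bed' left to right:
  Step 1: replace e->b
  Step 2: replace c->e
  Step 3: replace b->d
Total insertions: 0

0


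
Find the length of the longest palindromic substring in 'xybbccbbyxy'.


Scanning 'xybbccbbyxy' for palindromic substrings.
Substring at positions 0-9: 'xybbccbbyx'.
Check: reverse('xybbccbbyx') = 'xybbccbbyx' -> palindrome confirmed.
Neighbouring characters ('-' / 'y') break symmetry, so it cannot extend further.
No longer palindromic substring exists; longest length = 10

10


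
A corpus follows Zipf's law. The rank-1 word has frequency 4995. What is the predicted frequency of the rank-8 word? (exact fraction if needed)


Zipf's law: freq(rank) = f1 / rank
f1 = 4995, rank = 8
freq = 4995 / 8
GCD(4995, 8) = 1
Simplified: 4995/8

4995/8


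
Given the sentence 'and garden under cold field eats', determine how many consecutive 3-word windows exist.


Word trigrams from [6] words:
  Trigram 1: (and garden under)
  Trigram 2: (garden under cold)
  Trigram 3: (under cold field)
  Trigram 4: (cold field eats)
Total word trigrams: 6 - 2 = 4

4


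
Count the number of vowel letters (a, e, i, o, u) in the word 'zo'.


Scanning each character of 'zo':
  Position 1: 'z' -> consonant (running count: 0)
  Position 2: 'o' -> vowel (running count: 1)
Total vowels: 1

1


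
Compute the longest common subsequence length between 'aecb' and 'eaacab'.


DP table for LCS of 'aecb' and 'eaacab':
       e  a  a  c  a  b
    0  0  0  0  0  0  0
  a 0  0  1  1  1  1  1
  e 0  1  1  1  1  1  1
  c 0  1  1  1  2  2  2
  b 0  1  1  1  2  2  3
LCS: 'acb'
LCS length = 3

3


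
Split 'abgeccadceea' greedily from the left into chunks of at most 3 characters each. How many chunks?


'abgeccadceea' has 12 characters.
Chunking with max size 3:
  Chunk 1: 'abg' (positions 0-2)
  Chunk 2: 'ecc' (positions 3-5)
  Chunk 3: 'adc' (positions 6-8)
  Chunk 4: 'eea' (positions 9-11)
Total chunks: ceil(12 / 3) = 4

4


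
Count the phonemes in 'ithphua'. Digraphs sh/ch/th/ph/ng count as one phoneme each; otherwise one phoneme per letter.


Parsing 'ithphua' greedily, digraphs first:
  'i' -> vowel phoneme (phonemes so far: 1)
  'th' -> digraph (1 consonant phoneme) (phonemes so far: 2)
  'ph' -> digraph (1 consonant phoneme) (phonemes so far: 3)
  'u' -> vowel phoneme (phonemes so far: 4)
  'a' -> vowel phoneme (phonemes so far: 5)
Total phonemes: 5

5


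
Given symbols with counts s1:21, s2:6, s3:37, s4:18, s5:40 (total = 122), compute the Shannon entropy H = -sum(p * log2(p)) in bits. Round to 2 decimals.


Computing entropy H = -sum(p_i * log2(p_i)):
  s1: p = 21/122 = 0.1721, -p*log2(p) = 0.4369
  s2: p = 6/122 = 0.0492, -p*log2(p) = 0.2137
  s3: p = 37/122 = 0.3033, -p*log2(p) = 0.5220
  s4: p = 18/122 = 0.1475, -p*log2(p) = 0.4073
  s5: p = 40/122 = 0.3279, -p*log2(p) = 0.5275
H = sum of terms = 2.1074
Rounded to 2 decimals: 2.11

2.11


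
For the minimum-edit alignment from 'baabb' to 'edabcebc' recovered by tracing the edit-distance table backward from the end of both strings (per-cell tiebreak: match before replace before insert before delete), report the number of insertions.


Edit distance = 5. Backtracking from cell (5, 8) with preference match > replace > insert > delete,
then listing the resulting alignment 'baabb' -> 'edabcebc' left to right:
  Step 1: replace b->e
  Step 2: replace a->d
  Step 3: keep 'a'
  Step 4: keep 'b'
  Step 5: insert 'c' [insertion #1]
  Step 6: insert 'e' [insertion #2]
  Step 7: keep 'b'
  Step 8: insert 'c' [insertion #3]
Total insertions: 3

3


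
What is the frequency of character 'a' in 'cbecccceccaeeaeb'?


Scanning 'cbecccceccaeeaeb' for 'a':
  Position 10: 'a' -> MATCH (count: 1)
  Position 13: 'a' -> MATCH (count: 2)
Total occurrences of 'a': 2

2


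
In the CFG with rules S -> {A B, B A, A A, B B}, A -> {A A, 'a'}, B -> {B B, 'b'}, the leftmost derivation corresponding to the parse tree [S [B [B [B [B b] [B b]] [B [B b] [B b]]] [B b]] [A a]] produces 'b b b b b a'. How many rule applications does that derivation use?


Every bracketed nonterminal node [X ...] in the tree is produced by exactly one rule application.
Reading the tree off as a leftmost derivation:
  Step 1: S  =>  B A   (applied S -> B A)
  Step 2: B A  =>  B B A   (applied B -> B B)
  Step 3: B B A  =>  B B B A   (applied B -> B B)
  Step 4: B B B A  =>  B B B B A   (applied B -> B B)
  Step 5: B B B B A  =>  b B B B A   (applied B -> b)
  Step 6: b B B B A  =>  b b B B A   (applied B -> b)
  Step 7: b b B B A  =>  b b B B B A   (applied B -> B B)
  Step 8: b b B B B A  =>  b b b B B A   (applied B -> b)
  Step 9: b b b B B A  =>  b b b b B A   (applied B -> b)
  Step 10: b b b b B A  =>  b b b b b A   (applied B -> b)
  Step 11: b b b b b A  =>  b b b b b a   (applied A -> a)
Final yield: b b b b b a
Total rewrite steps: 11

11


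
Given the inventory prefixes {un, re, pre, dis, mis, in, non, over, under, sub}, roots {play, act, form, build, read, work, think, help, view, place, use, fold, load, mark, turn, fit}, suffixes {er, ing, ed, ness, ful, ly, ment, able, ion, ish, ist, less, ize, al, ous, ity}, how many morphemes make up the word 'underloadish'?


Segmenting 'underloadish' against the inventory:
  'under' -> prefix (morpheme 1)
  'load' -> root (morpheme 2)
  'ish' -> suffix (morpheme 3)
Total morphemes: 3

3


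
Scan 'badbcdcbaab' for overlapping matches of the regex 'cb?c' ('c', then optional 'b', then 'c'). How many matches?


Pattern: cb?c means 'c', then optional 'b', then 'c'.
Scanning 'badbcdcbaab' position-by-position:
  Pos 0: window 'bad' -> no
  Pos 1: window 'adb' -> no
  Pos 2: window 'dbc' -> no
  Pos 3: window 'bcd' -> no
  Pos 4: window 'cdc' -> no
  Pos 5: window 'dcb' -> no
  Pos 6: window 'cba' -> no
  Pos 7: window 'baa' -> no
  Pos 8: window 'aab' -> no
  Pos 9: window 'ab' -> no
  Pos 10: window 'b' -> no
Total matches: 0

0


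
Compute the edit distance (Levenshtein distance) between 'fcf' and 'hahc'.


Building DP table for s1='fcf' (len 3) and s2='hahc' (len 4):
       h  a  h  c
    0  1  2  3  4
  f 1  1  2  3  4
  c 2  2  2  3  3
  f 3  3  3  3  4
Edit distance = dp[3][4] = 4

4


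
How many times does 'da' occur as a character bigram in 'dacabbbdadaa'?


Scanning 'dacabbbdadaa' for bigram 'da':
  Position 0: 'da' -> MATCH
  Position 1: 'ac' -> no
  Position 2: 'ca' -> no
  Position 3: 'ab' -> no
  Position 4: 'bb' -> no
  Position 5: 'bb' -> no
  Position 6: 'bd' -> no
  Position 7: 'da' -> MATCH
  Position 8: 'ad' -> no
  Position 9: 'da' -> MATCH
  Position 10: 'aa' -> no
Total matches: 3

3


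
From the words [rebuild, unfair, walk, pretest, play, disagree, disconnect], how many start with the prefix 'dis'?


Checking each word for prefix 'dis':
  'rebuild' -> no (count: 0)
  'unfair' -> no (count: 0)
  'walk' -> no (count: 0)
  'pretest' -> no (count: 0)
  'play' -> no (count: 0)
  'disagree' -> YES, starts with 'dis' (count: 1)
  'disconnect' -> YES, starts with 'dis' (count: 2)
Total with prefix 'dis': 2

2


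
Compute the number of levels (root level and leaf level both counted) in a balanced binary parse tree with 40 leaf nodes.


In a balanced binary tree with n leaves the deepest leaf is ceil(log2(n)) edges below the root,
so counting node levels inclusive of root and leaves gives ceil(log2(n)) + 1 levels.
log2(40) = 5.3219
ceil(5.3219) = 6
levels = 6 + 1 = 7

7


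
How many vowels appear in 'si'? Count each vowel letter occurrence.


Scanning each character of 'si':
  Position 1: 's' -> consonant (running count: 0)
  Position 2: 'i' -> vowel (running count: 1)
Total vowels: 1

1


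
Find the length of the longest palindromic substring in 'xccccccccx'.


Scanning 'xccccccccx' for palindromic substrings.
Substring at positions 0-9: 'xccccccccx'.
Check: reverse('xccccccccx') = 'xccccccccx' -> palindrome confirmed.
No longer palindromic substring exists; longest length = 10

10


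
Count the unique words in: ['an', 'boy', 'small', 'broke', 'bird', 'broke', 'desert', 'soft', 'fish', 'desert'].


Listing all tokens and tracking unique types:
  Token 1: 'an' -> NEW (unique so far: 1)
  Token 2: 'boy' -> NEW (unique so far: 2)
  Token 3: 'small' -> NEW (unique so far: 3)
  Token 4: 'broke' -> NEW (unique so far: 4)
  Token 5: 'bird' -> NEW (unique so far: 5)
  Token 6: 'broke' -> duplicate (unique so far: 5)
  Token 7: 'desert' -> NEW (unique so far: 6)
  Token 8: 'soft' -> NEW (unique so far: 7)
  Token 9: 'fish' -> NEW (unique so far: 8)
  Token 10: 'desert' -> duplicate (unique so far: 8)
Unique types: ('an', 'bird', 'boy', 'broke', 'desert', 'fish', 'small', 'soft')
Vocabulary size: 8

8


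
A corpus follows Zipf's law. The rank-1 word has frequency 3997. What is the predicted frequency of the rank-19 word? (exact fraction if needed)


Zipf's law: freq(rank) = f1 / rank
f1 = 3997, rank = 19
freq = 3997 / 19
GCD(3997, 19) = 1
Simplified: 3997/19

3997/19


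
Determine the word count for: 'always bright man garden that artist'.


Counting words by splitting on spaces:
  Word 1: 'always'
  Word 2: 'bright'
  Word 3: 'man'
  Word 4: 'garden'
  Word 5: 'that'
  Word 6: 'artist'
Total words: 6

6


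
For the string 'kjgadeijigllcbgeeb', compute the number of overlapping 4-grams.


String 'kjgadeijigllcbgeeb' has length L = 18.
Number of overlapping n-grams = L - n + 1
Substituting: 18 - 4 + 1 = 15

15


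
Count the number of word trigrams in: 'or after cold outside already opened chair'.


Word trigrams from [7] words:
  Trigram 1: (or after cold)
  Trigram 2: (after cold outside)
  Trigram 3: (cold outside already)
  Trigram 4: (outside already opened)
  Trigram 5: (already opened chair)
Total word trigrams: 7 - 2 = 5

5


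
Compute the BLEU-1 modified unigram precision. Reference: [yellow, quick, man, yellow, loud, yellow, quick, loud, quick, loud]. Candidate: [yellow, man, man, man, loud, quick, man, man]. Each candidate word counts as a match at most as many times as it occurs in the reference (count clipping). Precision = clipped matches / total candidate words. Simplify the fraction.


Reference word counts: {'loud': 3, 'man': 1, 'quick': 3, 'yellow': 3}
Checking each candidate word (with clipping):
  'yellow' -> in reference (ref count 3, used 1/3) -> match (matches: 1)
  'man' -> in reference (ref count 1, used 1/1) -> match (matches: 2)
  'man' -> ref count 1 already used up (1/1) -> clipped, no match (matches: 2)
  'man' -> ref count 1 already used up (1/1) -> clipped, no match (matches: 2)
  'loud' -> in reference (ref count 3, used 1/3) -> match (matches: 3)
  'quick' -> in reference (ref count 3, used 1/3) -> match (matches: 4)
  'man' -> ref count 1 already used up (1/1) -> clipped, no match (matches: 4)
  'man' -> ref count 1 already used up (1/1) -> clipped, no match (matches: 4)
Clipped matches: 4, Candidate length: 8
Precision = 4/8 = 1/2

1/2


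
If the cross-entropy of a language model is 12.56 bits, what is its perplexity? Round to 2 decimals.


Perplexity formula: PP = 2^H
H = 12.56
PP = 2^12.56
Decompose: 2^12.56 = 2^12 * 2^0.56
2^12 = 4096, 2^0.56 ~ 1.4742692
PP ~ 4096 * 1.4742692 = 6038.6066432
Rounded to 2 decimals: 6038.61

6038.61


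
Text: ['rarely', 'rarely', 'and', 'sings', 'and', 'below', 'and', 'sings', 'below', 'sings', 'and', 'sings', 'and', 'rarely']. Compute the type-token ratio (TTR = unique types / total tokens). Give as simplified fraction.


Tokens: 14
Unique types: ('and', 'below', 'rarely', 'sings') = 4
TTR = 4/14
Simplify: divide both by 2 -> 2/7
TTR = 2/7

2/7


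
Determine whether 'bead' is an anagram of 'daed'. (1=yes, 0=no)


Sort characters of 'bead': 'abde'
Sort characters of 'daed': 'adde'
Sorted forms differ -> they are NOT anagrams
Result: 0

0


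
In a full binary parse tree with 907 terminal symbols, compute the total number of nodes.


Leaf nodes (terminals): 907
Internal nodes = n - 1 = 907 - 1 = 906
Total = leaves + internal = 907 + 906 = 1813

1813
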